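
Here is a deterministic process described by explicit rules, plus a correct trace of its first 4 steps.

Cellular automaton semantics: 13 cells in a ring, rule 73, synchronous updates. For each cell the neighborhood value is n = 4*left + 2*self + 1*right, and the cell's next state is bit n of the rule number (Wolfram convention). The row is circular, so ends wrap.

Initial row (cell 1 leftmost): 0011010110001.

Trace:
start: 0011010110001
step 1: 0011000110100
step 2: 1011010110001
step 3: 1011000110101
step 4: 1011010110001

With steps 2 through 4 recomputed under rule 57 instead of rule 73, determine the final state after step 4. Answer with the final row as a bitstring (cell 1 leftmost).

0011010101101

(re-executing steps 2..4 under rule 57; state before step 2: 0011000110100)
step 2: 1010110101011
step 3: 0101101010110
step 4: 0011010101101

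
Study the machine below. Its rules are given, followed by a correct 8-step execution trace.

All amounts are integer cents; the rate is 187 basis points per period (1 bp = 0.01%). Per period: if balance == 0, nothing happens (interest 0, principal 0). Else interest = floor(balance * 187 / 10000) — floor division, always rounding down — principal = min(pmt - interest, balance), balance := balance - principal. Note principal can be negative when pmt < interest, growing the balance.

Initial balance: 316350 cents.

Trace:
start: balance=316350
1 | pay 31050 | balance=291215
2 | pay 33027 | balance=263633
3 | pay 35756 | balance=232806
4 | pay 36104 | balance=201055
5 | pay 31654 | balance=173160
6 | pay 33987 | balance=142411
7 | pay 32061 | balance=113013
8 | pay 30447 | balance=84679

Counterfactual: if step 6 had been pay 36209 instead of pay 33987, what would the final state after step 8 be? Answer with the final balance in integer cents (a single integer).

(re-executing from step 6 with the substitution; state before step 6: balance=173160)
6 | pay 36209 | balance=140189
7 | pay 32061 | balance=110749
8 | pay 30447 | balance=82373

82373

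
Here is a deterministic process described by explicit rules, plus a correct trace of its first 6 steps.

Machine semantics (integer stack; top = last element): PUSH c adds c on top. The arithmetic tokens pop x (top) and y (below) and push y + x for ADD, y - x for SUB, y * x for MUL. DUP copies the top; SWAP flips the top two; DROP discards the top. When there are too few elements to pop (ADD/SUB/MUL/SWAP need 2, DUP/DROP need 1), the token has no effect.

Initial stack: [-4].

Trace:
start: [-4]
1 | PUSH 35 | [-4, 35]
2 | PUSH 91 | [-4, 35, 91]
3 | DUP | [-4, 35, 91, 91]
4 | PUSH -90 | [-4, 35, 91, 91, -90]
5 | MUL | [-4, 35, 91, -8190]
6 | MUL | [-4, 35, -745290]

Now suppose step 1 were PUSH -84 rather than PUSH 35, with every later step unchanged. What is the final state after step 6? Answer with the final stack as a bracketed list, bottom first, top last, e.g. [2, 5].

(re-executing from step 1 with the substitution; state before step 1: [-4])
1 | PUSH -84 | [-4, -84]
2 | PUSH 91 | [-4, -84, 91]
3 | DUP | [-4, -84, 91, 91]
4 | PUSH -90 | [-4, -84, 91, 91, -90]
5 | MUL | [-4, -84, 91, -8190]
6 | MUL | [-4, -84, -745290]

[-4, -84, -745290]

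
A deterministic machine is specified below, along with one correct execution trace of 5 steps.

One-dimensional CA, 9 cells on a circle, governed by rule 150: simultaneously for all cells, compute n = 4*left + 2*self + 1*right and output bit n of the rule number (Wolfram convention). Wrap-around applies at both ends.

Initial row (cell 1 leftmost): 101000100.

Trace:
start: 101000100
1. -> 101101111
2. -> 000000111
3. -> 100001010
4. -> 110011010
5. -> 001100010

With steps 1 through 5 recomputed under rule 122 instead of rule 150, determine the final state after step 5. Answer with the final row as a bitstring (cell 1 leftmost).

001110000

(re-executing steps 1..5 under rule 122; state before step 1: 101000100)
1. -> 010101011
2. -> 101010111
3. -> 110101100
4. -> 111011111
5. -> 001110000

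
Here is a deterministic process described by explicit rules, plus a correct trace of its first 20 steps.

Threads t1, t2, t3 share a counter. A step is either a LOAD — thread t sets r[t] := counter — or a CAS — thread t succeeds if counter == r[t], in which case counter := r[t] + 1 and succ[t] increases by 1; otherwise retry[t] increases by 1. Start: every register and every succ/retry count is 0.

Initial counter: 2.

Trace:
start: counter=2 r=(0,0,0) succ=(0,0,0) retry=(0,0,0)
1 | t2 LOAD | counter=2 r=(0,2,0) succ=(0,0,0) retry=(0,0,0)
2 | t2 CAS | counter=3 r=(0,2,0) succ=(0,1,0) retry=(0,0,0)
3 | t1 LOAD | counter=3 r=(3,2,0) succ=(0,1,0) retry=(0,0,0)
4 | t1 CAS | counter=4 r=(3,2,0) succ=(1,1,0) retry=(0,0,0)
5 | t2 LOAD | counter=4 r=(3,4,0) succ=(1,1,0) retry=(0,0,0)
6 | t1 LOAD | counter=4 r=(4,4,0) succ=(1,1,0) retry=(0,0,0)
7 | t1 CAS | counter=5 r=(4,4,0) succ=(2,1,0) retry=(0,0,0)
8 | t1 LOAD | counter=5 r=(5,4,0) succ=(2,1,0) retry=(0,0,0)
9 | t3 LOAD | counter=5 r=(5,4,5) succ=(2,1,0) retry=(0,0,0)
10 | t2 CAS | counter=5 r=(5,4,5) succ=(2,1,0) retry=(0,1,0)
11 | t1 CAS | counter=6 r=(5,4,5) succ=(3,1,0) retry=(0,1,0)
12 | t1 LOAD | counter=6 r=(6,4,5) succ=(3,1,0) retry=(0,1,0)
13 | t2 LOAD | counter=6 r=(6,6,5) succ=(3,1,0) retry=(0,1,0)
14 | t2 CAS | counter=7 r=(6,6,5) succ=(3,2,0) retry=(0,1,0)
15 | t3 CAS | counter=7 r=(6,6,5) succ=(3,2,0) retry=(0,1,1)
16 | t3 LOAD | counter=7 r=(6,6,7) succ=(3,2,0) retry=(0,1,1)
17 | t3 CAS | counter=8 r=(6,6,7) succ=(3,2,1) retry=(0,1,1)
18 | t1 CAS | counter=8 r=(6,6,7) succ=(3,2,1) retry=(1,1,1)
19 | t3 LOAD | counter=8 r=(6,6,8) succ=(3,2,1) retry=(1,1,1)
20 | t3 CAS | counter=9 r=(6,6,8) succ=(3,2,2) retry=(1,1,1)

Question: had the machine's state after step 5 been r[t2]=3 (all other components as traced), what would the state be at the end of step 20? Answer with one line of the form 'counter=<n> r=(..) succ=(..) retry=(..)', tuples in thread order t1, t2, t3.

counter=9 r=(6,6,8) succ=(3,2,2) retry=(1,1,1)

state after step 5 := counter=4 r=(3,3,0) succ=(1,1,0) retry=(0,0,0)
6 | t1 LOAD | counter=4 r=(4,3,0) succ=(1,1,0) retry=(0,0,0)
7 | t1 CAS | counter=5 r=(4,3,0) succ=(2,1,0) retry=(0,0,0)
8 | t1 LOAD | counter=5 r=(5,3,0) succ=(2,1,0) retry=(0,0,0)
9 | t3 LOAD | counter=5 r=(5,3,5) succ=(2,1,0) retry=(0,0,0)
10 | t2 CAS | counter=5 r=(5,3,5) succ=(2,1,0) retry=(0,1,0)
11 | t1 CAS | counter=6 r=(5,3,5) succ=(3,1,0) retry=(0,1,0)
12 | t1 LOAD | counter=6 r=(6,3,5) succ=(3,1,0) retry=(0,1,0)
13 | t2 LOAD | counter=6 r=(6,6,5) succ=(3,1,0) retry=(0,1,0)
14 | t2 CAS | counter=7 r=(6,6,5) succ=(3,2,0) retry=(0,1,0)
15 | t3 CAS | counter=7 r=(6,6,5) succ=(3,2,0) retry=(0,1,1)
16 | t3 LOAD | counter=7 r=(6,6,7) succ=(3,2,0) retry=(0,1,1)
17 | t3 CAS | counter=8 r=(6,6,7) succ=(3,2,1) retry=(0,1,1)
18 | t1 CAS | counter=8 r=(6,6,7) succ=(3,2,1) retry=(1,1,1)
19 | t3 LOAD | counter=8 r=(6,6,8) succ=(3,2,1) retry=(1,1,1)
20 | t3 CAS | counter=9 r=(6,6,8) succ=(3,2,2) retry=(1,1,1)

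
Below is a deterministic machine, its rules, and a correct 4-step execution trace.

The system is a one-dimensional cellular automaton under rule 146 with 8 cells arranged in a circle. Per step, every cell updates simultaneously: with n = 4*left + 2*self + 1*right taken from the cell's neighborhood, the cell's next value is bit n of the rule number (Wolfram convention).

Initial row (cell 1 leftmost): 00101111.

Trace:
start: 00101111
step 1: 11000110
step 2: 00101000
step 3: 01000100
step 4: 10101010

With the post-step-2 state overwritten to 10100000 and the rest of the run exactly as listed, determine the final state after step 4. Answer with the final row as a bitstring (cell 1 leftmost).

10101010

state after step 2 := 10100000
step 3: 00010001
step 4: 10101010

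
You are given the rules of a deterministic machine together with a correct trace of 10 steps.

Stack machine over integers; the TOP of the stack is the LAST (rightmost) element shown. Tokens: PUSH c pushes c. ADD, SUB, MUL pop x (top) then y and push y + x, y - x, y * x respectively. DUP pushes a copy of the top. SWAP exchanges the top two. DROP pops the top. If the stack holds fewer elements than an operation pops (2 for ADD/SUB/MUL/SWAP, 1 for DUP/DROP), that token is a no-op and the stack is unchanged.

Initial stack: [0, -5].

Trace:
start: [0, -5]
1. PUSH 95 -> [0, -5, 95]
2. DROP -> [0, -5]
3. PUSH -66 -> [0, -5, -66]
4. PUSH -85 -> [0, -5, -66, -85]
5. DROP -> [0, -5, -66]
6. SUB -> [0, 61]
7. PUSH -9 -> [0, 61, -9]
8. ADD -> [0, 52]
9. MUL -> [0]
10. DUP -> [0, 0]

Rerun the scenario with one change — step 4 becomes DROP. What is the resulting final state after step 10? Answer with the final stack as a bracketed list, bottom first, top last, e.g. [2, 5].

[-9, -9]

(re-executing from step 4 with the substitution; state before step 4: [0, -5, -66])
4. DROP -> [0, -5]
5. DROP -> [0]
6. SUB -> [0]
7. PUSH -9 -> [0, -9]
8. ADD -> [-9]
9. MUL -> [-9]
10. DUP -> [-9, -9]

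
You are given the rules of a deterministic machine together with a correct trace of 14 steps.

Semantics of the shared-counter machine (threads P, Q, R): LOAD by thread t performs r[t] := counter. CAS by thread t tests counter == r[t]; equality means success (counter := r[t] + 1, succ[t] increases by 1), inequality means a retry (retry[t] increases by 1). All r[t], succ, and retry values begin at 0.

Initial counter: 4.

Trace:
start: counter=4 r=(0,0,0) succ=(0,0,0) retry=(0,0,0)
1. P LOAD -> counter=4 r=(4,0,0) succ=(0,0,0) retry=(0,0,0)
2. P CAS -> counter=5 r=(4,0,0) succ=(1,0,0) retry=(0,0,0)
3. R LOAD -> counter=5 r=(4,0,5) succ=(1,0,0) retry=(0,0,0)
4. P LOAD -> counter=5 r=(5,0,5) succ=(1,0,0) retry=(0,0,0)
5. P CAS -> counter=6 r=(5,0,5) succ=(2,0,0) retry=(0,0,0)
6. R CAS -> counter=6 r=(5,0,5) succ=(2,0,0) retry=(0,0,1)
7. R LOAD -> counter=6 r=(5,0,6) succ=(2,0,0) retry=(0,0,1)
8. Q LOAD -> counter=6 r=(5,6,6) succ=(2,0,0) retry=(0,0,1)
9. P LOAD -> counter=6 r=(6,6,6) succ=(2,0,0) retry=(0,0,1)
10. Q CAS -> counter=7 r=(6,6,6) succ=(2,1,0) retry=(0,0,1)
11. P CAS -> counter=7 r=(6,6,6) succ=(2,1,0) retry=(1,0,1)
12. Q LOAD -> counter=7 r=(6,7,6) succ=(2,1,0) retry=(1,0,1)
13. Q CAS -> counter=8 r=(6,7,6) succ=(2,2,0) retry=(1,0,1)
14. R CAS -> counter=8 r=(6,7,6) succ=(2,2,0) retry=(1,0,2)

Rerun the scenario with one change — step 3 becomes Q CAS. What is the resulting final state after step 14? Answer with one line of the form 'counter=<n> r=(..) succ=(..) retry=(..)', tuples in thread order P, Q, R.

(re-executing from step 3 with the substitution; state before step 3: counter=5 r=(4,0,0) succ=(1,0,0) retry=(0,0,0))
3. Q CAS -> counter=5 r=(4,0,0) succ=(1,0,0) retry=(0,1,0)
4. P LOAD -> counter=5 r=(5,0,0) succ=(1,0,0) retry=(0,1,0)
5. P CAS -> counter=6 r=(5,0,0) succ=(2,0,0) retry=(0,1,0)
6. R CAS -> counter=6 r=(5,0,0) succ=(2,0,0) retry=(0,1,1)
7. R LOAD -> counter=6 r=(5,0,6) succ=(2,0,0) retry=(0,1,1)
8. Q LOAD -> counter=6 r=(5,6,6) succ=(2,0,0) retry=(0,1,1)
9. P LOAD -> counter=6 r=(6,6,6) succ=(2,0,0) retry=(0,1,1)
10. Q CAS -> counter=7 r=(6,6,6) succ=(2,1,0) retry=(0,1,1)
11. P CAS -> counter=7 r=(6,6,6) succ=(2,1,0) retry=(1,1,1)
12. Q LOAD -> counter=7 r=(6,7,6) succ=(2,1,0) retry=(1,1,1)
13. Q CAS -> counter=8 r=(6,7,6) succ=(2,2,0) retry=(1,1,1)
14. R CAS -> counter=8 r=(6,7,6) succ=(2,2,0) retry=(1,1,2)

counter=8 r=(6,7,6) succ=(2,2,0) retry=(1,1,2)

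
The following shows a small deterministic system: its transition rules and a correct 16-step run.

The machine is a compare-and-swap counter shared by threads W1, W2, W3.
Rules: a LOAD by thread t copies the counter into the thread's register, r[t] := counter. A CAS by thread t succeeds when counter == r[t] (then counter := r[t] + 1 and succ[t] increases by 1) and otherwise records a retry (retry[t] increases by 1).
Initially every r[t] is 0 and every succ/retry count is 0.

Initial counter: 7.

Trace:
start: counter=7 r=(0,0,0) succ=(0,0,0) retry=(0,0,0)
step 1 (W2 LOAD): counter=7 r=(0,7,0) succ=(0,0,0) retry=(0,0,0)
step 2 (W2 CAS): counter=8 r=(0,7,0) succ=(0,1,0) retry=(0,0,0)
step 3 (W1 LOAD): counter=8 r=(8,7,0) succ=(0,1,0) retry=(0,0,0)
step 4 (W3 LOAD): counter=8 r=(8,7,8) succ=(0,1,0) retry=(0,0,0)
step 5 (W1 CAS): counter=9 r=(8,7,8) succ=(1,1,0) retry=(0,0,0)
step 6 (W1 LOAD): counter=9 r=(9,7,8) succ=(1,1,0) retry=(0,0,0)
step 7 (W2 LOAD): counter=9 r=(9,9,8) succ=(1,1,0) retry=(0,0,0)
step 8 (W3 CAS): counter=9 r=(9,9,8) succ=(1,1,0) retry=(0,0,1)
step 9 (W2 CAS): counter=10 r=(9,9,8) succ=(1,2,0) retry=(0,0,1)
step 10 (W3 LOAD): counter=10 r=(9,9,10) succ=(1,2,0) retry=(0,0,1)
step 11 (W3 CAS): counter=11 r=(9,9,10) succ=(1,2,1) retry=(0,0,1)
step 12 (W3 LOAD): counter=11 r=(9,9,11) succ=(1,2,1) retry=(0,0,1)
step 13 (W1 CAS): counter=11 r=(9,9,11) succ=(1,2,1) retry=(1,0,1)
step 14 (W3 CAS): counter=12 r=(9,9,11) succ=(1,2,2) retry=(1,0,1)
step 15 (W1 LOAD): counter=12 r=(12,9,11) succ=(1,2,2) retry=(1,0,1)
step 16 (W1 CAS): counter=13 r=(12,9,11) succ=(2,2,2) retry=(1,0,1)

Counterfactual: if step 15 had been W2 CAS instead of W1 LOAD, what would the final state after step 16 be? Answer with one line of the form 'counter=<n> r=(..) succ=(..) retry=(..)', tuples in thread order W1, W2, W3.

counter=12 r=(9,9,11) succ=(1,2,2) retry=(2,1,1)

(re-executing from step 15 with the substitution; state before step 15: counter=12 r=(9,9,11) succ=(1,2,2) retry=(1,0,1))
step 15 (W2 CAS): counter=12 r=(9,9,11) succ=(1,2,2) retry=(1,1,1)
step 16 (W1 CAS): counter=12 r=(9,9,11) succ=(1,2,2) retry=(2,1,1)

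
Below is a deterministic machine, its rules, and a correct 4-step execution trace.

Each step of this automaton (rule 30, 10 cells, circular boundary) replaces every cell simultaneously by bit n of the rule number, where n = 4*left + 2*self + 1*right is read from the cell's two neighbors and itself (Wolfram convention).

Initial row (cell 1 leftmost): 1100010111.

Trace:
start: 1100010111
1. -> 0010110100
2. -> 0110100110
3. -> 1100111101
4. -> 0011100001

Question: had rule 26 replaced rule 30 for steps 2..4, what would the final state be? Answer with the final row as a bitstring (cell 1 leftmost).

0010000001

(re-executing steps 2..4 under rule 26; state before step 2: 0010110100)
2. -> 0100100010
3. -> 1011010101
4. -> 0010000001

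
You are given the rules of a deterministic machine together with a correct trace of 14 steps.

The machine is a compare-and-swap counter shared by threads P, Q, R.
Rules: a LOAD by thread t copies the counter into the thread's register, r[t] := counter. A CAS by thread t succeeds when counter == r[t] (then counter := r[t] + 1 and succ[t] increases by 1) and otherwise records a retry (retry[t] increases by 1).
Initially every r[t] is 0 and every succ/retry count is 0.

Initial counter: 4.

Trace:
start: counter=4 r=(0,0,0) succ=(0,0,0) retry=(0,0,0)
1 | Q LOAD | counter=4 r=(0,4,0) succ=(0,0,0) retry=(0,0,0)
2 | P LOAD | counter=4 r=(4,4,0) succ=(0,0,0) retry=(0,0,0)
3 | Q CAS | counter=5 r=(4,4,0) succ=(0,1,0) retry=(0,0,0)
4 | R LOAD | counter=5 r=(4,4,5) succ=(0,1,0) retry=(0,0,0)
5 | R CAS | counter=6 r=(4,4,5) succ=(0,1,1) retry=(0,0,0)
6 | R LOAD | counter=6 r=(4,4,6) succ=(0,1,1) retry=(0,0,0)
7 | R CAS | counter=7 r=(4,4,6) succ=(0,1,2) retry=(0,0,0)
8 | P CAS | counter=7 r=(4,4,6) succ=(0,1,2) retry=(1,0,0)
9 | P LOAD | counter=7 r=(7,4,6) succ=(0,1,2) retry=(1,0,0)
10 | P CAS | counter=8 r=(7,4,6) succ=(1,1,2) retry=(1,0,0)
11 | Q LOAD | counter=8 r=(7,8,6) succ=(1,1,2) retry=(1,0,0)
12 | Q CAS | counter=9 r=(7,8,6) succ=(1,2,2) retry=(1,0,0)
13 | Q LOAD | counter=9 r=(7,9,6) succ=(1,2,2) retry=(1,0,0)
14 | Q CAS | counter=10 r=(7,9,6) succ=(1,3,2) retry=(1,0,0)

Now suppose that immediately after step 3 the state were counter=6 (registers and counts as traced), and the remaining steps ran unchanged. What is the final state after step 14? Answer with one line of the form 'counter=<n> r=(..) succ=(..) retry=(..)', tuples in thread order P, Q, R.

counter=11 r=(8,10,7) succ=(1,3,2) retry=(1,0,0)

state after step 3 := counter=6 r=(4,4,0) succ=(0,1,0) retry=(0,0,0)
4 | R LOAD | counter=6 r=(4,4,6) succ=(0,1,0) retry=(0,0,0)
5 | R CAS | counter=7 r=(4,4,6) succ=(0,1,1) retry=(0,0,0)
6 | R LOAD | counter=7 r=(4,4,7) succ=(0,1,1) retry=(0,0,0)
7 | R CAS | counter=8 r=(4,4,7) succ=(0,1,2) retry=(0,0,0)
8 | P CAS | counter=8 r=(4,4,7) succ=(0,1,2) retry=(1,0,0)
9 | P LOAD | counter=8 r=(8,4,7) succ=(0,1,2) retry=(1,0,0)
10 | P CAS | counter=9 r=(8,4,7) succ=(1,1,2) retry=(1,0,0)
11 | Q LOAD | counter=9 r=(8,9,7) succ=(1,1,2) retry=(1,0,0)
12 | Q CAS | counter=10 r=(8,9,7) succ=(1,2,2) retry=(1,0,0)
13 | Q LOAD | counter=10 r=(8,10,7) succ=(1,2,2) retry=(1,0,0)
14 | Q CAS | counter=11 r=(8,10,7) succ=(1,3,2) retry=(1,0,0)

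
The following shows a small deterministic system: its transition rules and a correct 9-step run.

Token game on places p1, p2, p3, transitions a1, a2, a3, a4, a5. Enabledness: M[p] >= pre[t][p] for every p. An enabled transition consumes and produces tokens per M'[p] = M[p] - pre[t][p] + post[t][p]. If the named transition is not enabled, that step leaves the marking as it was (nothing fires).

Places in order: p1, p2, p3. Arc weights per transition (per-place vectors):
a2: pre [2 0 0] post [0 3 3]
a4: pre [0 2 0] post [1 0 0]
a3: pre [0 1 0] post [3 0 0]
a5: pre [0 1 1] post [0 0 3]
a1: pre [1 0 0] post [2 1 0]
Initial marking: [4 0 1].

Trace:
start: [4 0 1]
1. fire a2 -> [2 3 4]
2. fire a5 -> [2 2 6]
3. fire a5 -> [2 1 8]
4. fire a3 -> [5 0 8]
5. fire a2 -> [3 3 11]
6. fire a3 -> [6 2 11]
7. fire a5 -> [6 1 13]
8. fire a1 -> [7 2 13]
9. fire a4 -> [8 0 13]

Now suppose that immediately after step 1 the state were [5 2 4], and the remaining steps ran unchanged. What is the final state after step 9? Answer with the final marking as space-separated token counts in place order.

8 0 13

state after step 1 := [5 2 4]
2. fire a5 -> [5 1 6]
3. fire a5 -> [5 0 8]
4. fire a3 -> [5 0 8]
5. fire a2 -> [3 3 11]
6. fire a3 -> [6 2 11]
7. fire a5 -> [6 1 13]
8. fire a1 -> [7 2 13]
9. fire a4 -> [8 0 13]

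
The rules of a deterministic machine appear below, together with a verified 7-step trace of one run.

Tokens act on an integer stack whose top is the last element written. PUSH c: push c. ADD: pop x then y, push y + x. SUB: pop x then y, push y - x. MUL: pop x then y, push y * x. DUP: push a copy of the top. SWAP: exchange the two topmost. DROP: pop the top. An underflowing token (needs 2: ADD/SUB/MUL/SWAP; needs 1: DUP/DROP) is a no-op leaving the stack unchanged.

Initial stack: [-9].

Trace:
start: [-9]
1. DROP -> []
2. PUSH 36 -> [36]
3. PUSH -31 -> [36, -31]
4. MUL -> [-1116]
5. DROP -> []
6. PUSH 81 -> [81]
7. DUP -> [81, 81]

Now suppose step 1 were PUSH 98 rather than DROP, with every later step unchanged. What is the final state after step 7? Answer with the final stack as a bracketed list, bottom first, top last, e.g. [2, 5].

(re-executing from step 1 with the substitution; state before step 1: [-9])
1. PUSH 98 -> [-9, 98]
2. PUSH 36 -> [-9, 98, 36]
3. PUSH -31 -> [-9, 98, 36, -31]
4. MUL -> [-9, 98, -1116]
5. DROP -> [-9, 98]
6. PUSH 81 -> [-9, 98, 81]
7. DUP -> [-9, 98, 81, 81]

[-9, 98, 81, 81]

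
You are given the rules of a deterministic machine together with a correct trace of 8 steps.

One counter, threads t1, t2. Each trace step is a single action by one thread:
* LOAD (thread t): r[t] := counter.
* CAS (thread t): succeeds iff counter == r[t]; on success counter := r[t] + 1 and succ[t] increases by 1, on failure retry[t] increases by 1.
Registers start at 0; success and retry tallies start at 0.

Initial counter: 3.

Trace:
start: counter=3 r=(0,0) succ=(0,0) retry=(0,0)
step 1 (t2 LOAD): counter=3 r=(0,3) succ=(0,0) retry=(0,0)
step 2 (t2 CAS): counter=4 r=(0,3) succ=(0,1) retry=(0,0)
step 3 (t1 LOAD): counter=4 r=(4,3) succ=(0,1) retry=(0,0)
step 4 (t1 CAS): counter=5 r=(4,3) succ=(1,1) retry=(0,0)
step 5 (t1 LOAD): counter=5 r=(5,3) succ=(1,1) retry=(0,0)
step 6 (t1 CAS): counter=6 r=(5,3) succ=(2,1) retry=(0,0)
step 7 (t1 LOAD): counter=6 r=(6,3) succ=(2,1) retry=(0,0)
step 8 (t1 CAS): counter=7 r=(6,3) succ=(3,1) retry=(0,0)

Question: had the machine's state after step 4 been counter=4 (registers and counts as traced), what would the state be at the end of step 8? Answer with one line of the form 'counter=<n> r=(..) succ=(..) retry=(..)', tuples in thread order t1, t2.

state after step 4 := counter=4 r=(4,3) succ=(1,1) retry=(0,0)
step 5 (t1 LOAD): counter=4 r=(4,3) succ=(1,1) retry=(0,0)
step 6 (t1 CAS): counter=5 r=(4,3) succ=(2,1) retry=(0,0)
step 7 (t1 LOAD): counter=5 r=(5,3) succ=(2,1) retry=(0,0)
step 8 (t1 CAS): counter=6 r=(5,3) succ=(3,1) retry=(0,0)

counter=6 r=(5,3) succ=(3,1) retry=(0,0)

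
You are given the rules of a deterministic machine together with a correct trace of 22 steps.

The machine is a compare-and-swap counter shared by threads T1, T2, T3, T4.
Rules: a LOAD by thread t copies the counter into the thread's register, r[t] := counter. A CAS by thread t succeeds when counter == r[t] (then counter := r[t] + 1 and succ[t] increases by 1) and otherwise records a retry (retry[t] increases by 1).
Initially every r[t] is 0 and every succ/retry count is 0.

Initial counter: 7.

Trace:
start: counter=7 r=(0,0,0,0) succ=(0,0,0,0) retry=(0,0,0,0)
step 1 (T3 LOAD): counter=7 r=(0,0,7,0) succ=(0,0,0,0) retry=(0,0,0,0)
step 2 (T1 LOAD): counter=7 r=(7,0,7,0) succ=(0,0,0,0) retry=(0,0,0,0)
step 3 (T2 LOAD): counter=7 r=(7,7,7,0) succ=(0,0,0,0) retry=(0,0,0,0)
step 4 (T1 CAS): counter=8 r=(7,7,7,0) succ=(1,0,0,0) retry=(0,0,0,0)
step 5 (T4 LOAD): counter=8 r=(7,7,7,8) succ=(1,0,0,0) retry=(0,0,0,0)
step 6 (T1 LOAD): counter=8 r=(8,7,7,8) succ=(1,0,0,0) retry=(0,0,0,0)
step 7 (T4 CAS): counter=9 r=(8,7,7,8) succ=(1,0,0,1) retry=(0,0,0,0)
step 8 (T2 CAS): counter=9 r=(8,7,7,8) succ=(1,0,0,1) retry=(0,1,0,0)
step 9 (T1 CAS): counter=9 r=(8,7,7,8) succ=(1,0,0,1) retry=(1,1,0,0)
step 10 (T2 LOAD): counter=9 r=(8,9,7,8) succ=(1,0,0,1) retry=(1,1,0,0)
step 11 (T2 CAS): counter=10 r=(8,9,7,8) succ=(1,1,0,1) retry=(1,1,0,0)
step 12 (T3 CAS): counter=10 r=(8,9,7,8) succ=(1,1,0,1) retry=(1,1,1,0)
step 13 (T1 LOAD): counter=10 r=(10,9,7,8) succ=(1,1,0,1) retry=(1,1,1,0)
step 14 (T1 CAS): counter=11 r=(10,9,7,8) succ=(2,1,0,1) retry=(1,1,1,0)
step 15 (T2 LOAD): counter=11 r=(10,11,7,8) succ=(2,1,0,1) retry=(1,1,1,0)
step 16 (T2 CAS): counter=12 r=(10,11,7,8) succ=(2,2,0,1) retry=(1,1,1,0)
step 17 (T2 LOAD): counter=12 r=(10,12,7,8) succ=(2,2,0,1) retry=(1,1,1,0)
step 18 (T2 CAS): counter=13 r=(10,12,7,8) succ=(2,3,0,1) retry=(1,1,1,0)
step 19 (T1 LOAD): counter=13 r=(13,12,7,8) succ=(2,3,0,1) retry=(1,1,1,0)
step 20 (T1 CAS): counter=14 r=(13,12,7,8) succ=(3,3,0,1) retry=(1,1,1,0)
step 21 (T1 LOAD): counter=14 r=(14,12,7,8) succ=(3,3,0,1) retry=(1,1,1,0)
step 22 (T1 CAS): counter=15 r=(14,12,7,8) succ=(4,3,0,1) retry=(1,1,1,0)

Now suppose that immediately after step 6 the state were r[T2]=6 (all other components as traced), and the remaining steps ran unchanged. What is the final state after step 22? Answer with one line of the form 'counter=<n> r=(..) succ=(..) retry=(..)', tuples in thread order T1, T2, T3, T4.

state after step 6 := counter=8 r=(8,6,7,8) succ=(1,0,0,0) retry=(0,0,0,0)
step 7 (T4 CAS): counter=9 r=(8,6,7,8) succ=(1,0,0,1) retry=(0,0,0,0)
step 8 (T2 CAS): counter=9 r=(8,6,7,8) succ=(1,0,0,1) retry=(0,1,0,0)
step 9 (T1 CAS): counter=9 r=(8,6,7,8) succ=(1,0,0,1) retry=(1,1,0,0)
step 10 (T2 LOAD): counter=9 r=(8,9,7,8) succ=(1,0,0,1) retry=(1,1,0,0)
step 11 (T2 CAS): counter=10 r=(8,9,7,8) succ=(1,1,0,1) retry=(1,1,0,0)
step 12 (T3 CAS): counter=10 r=(8,9,7,8) succ=(1,1,0,1) retry=(1,1,1,0)
step 13 (T1 LOAD): counter=10 r=(10,9,7,8) succ=(1,1,0,1) retry=(1,1,1,0)
step 14 (T1 CAS): counter=11 r=(10,9,7,8) succ=(2,1,0,1) retry=(1,1,1,0)
step 15 (T2 LOAD): counter=11 r=(10,11,7,8) succ=(2,1,0,1) retry=(1,1,1,0)
step 16 (T2 CAS): counter=12 r=(10,11,7,8) succ=(2,2,0,1) retry=(1,1,1,0)
step 17 (T2 LOAD): counter=12 r=(10,12,7,8) succ=(2,2,0,1) retry=(1,1,1,0)
step 18 (T2 CAS): counter=13 r=(10,12,7,8) succ=(2,3,0,1) retry=(1,1,1,0)
step 19 (T1 LOAD): counter=13 r=(13,12,7,8) succ=(2,3,0,1) retry=(1,1,1,0)
step 20 (T1 CAS): counter=14 r=(13,12,7,8) succ=(3,3,0,1) retry=(1,1,1,0)
step 21 (T1 LOAD): counter=14 r=(14,12,7,8) succ=(3,3,0,1) retry=(1,1,1,0)
step 22 (T1 CAS): counter=15 r=(14,12,7,8) succ=(4,3,0,1) retry=(1,1,1,0)

counter=15 r=(14,12,7,8) succ=(4,3,0,1) retry=(1,1,1,0)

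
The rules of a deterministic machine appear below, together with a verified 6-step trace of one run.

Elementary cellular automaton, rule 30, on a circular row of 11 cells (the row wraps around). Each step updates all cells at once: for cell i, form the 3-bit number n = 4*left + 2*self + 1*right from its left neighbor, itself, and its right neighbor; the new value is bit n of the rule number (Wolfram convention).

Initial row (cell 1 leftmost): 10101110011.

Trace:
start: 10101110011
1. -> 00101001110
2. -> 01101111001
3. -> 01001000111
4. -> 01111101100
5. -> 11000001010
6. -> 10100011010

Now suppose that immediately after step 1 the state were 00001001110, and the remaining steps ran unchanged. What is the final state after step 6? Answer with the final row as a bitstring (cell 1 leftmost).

state after step 1 := 00001001110
2. -> 00011111001
3. -> 10110000111
4. -> 00101001100
5. -> 01101111010
6. -> 11001000011

11001000011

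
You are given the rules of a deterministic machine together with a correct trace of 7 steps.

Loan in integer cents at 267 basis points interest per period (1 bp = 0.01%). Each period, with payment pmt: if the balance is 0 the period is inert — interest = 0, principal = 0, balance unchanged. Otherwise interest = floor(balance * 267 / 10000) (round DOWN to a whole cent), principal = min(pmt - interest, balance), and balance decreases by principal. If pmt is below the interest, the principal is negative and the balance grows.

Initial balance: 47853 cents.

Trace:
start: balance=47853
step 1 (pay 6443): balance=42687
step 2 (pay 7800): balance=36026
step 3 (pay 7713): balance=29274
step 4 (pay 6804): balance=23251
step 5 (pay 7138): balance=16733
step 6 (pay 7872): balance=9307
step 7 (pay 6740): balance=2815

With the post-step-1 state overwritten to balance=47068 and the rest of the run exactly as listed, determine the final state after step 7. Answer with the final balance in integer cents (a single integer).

state after step 1 := balance=47068
step 2 (pay 7800): balance=40524
step 3 (pay 7713): balance=33892
step 4 (pay 6804): balance=27992
step 5 (pay 7138): balance=21601
step 6 (pay 7872): balance=14305
step 7 (pay 6740): balance=7946

7946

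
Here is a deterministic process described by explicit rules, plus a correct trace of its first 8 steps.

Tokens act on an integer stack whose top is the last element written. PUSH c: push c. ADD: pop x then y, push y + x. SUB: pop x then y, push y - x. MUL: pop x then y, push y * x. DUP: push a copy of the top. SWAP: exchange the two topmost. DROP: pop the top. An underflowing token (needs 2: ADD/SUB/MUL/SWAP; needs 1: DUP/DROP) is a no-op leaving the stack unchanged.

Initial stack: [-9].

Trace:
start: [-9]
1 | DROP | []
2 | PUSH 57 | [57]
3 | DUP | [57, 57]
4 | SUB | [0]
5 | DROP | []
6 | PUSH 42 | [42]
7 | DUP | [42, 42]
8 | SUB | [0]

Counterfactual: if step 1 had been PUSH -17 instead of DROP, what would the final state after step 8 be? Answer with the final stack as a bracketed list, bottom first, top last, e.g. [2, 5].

[-9, -17, 0]

(re-executing from step 1 with the substitution; state before step 1: [-9])
1 | PUSH -17 | [-9, -17]
2 | PUSH 57 | [-9, -17, 57]
3 | DUP | [-9, -17, 57, 57]
4 | SUB | [-9, -17, 0]
5 | DROP | [-9, -17]
6 | PUSH 42 | [-9, -17, 42]
7 | DUP | [-9, -17, 42, 42]
8 | SUB | [-9, -17, 0]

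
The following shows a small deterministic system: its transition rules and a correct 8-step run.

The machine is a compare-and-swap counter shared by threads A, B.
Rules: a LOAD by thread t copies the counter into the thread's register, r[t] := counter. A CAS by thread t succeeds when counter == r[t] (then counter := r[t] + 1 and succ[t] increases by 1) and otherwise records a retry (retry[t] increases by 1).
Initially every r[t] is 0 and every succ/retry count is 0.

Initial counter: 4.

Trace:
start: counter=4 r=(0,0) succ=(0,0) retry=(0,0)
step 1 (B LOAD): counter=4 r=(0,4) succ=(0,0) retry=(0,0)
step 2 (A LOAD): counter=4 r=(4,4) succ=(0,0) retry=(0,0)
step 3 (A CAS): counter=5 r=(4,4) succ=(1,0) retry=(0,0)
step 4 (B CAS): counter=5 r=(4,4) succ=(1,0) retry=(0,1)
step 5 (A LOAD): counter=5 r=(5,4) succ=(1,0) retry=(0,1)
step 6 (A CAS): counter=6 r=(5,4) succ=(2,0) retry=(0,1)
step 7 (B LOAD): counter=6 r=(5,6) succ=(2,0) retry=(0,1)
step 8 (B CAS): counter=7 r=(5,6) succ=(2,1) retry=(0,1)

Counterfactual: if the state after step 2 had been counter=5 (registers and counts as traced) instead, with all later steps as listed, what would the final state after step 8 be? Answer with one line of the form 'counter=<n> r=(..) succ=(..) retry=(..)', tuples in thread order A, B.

state after step 2 := counter=5 r=(4,4) succ=(0,0) retry=(0,0)
step 3 (A CAS): counter=5 r=(4,4) succ=(0,0) retry=(1,0)
step 4 (B CAS): counter=5 r=(4,4) succ=(0,0) retry=(1,1)
step 5 (A LOAD): counter=5 r=(5,4) succ=(0,0) retry=(1,1)
step 6 (A CAS): counter=6 r=(5,4) succ=(1,0) retry=(1,1)
step 7 (B LOAD): counter=6 r=(5,6) succ=(1,0) retry=(1,1)
step 8 (B CAS): counter=7 r=(5,6) succ=(1,1) retry=(1,1)

counter=7 r=(5,6) succ=(1,1) retry=(1,1)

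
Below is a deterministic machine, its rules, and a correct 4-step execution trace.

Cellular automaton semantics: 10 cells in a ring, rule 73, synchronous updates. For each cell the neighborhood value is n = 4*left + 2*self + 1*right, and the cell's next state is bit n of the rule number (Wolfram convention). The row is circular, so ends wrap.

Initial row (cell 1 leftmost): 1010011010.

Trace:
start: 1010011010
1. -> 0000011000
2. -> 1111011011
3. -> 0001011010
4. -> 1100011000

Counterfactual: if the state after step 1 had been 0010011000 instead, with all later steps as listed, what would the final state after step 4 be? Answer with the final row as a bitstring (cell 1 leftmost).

state after step 1 := 0010011000
2. -> 1000011011
3. -> 1011011010
4. -> 0011011000

0011011000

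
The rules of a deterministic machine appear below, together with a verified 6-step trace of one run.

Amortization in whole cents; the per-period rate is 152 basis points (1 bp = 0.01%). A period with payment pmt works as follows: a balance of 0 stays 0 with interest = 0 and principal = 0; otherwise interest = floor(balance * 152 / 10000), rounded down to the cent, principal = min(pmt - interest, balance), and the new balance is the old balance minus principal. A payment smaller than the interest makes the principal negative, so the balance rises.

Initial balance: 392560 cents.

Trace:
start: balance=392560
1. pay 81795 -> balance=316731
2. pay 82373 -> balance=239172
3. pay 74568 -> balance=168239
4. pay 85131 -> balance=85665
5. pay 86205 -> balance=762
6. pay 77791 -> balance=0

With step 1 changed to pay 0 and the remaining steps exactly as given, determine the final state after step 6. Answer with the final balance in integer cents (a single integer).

(re-executing from step 1 with the substitution; state before step 1: balance=392560)
1. pay 0 -> balance=398526
2. pay 82373 -> balance=322210
3. pay 74568 -> balance=252539
4. pay 85131 -> balance=171246
5. pay 86205 -> balance=87643
6. pay 77791 -> balance=11184

11184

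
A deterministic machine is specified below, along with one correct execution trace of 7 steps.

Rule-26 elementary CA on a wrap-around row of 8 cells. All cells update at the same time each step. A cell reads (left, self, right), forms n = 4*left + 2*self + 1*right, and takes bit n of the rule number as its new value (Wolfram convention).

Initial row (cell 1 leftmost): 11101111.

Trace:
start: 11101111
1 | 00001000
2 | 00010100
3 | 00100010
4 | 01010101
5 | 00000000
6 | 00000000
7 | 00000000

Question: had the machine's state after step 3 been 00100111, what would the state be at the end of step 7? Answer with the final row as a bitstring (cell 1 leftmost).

11001001

state after step 3 := 00100111
4 | 11011100
5 | 10010011
6 | 01101110
7 | 11001001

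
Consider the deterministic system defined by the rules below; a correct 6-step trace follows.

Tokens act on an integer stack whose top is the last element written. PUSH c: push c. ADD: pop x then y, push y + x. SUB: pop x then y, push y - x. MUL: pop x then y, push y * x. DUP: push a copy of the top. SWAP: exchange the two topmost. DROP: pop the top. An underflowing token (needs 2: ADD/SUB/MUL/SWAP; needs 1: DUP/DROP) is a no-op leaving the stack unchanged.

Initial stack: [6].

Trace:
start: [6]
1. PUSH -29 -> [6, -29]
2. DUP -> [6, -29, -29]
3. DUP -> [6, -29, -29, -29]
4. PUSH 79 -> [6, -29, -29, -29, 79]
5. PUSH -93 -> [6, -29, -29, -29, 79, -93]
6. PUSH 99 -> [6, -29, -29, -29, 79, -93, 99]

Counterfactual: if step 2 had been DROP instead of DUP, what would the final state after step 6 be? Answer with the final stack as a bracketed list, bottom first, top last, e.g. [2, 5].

[6, 6, 79, -93, 99]

(re-executing from step 2 with the substitution; state before step 2: [6, -29])
2. DROP -> [6]
3. DUP -> [6, 6]
4. PUSH 79 -> [6, 6, 79]
5. PUSH -93 -> [6, 6, 79, -93]
6. PUSH 99 -> [6, 6, 79, -93, 99]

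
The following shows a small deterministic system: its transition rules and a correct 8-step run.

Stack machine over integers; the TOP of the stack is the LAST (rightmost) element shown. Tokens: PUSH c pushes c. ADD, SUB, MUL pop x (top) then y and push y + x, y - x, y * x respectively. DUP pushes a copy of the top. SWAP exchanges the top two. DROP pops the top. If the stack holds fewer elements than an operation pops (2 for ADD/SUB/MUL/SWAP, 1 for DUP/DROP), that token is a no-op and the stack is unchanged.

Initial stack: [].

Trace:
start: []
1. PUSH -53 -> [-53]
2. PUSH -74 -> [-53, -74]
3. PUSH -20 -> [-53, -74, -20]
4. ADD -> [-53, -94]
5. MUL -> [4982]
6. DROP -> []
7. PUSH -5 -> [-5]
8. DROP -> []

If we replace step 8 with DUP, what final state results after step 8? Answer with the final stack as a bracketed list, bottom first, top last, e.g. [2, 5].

[-5, -5]

(re-executing from step 8 with the substitution; state before step 8: [-5])
8. DUP -> [-5, -5]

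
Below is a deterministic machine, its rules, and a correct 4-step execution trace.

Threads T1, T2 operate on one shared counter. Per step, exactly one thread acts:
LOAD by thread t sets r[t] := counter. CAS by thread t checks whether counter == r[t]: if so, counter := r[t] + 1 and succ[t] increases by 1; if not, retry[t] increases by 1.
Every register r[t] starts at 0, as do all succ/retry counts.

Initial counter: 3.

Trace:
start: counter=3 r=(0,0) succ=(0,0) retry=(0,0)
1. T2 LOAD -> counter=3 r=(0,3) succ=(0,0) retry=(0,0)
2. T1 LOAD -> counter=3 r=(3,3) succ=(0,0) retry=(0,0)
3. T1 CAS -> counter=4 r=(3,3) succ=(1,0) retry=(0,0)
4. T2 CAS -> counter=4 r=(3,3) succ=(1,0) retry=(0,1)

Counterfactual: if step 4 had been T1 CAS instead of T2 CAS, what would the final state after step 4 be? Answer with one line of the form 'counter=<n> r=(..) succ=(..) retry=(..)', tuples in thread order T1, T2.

(re-executing from step 4 with the substitution; state before step 4: counter=4 r=(3,3) succ=(1,0) retry=(0,0))
4. T1 CAS -> counter=4 r=(3,3) succ=(1,0) retry=(1,0)

counter=4 r=(3,3) succ=(1,0) retry=(1,0)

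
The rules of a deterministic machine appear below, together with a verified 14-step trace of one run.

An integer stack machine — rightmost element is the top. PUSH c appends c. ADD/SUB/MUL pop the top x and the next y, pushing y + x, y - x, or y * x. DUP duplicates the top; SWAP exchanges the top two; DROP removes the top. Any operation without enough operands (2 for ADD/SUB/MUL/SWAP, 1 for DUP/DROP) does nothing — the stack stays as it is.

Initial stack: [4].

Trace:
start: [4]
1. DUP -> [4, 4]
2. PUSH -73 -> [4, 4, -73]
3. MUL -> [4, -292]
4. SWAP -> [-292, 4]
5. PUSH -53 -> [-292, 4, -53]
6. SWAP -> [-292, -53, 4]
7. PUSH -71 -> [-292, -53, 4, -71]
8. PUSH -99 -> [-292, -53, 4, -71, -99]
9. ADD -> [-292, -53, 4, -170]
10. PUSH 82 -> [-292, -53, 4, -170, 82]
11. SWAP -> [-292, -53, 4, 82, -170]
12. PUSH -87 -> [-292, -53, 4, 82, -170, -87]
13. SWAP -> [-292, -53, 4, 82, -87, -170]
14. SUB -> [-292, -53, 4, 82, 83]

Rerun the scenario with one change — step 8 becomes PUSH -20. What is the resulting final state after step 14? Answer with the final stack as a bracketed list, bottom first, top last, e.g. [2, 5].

[-292, -53, 4, 82, 4]

(re-executing from step 8 with the substitution; state before step 8: [-292, -53, 4, -71])
8. PUSH -20 -> [-292, -53, 4, -71, -20]
9. ADD -> [-292, -53, 4, -91]
10. PUSH 82 -> [-292, -53, 4, -91, 82]
11. SWAP -> [-292, -53, 4, 82, -91]
12. PUSH -87 -> [-292, -53, 4, 82, -91, -87]
13. SWAP -> [-292, -53, 4, 82, -87, -91]
14. SUB -> [-292, -53, 4, 82, 4]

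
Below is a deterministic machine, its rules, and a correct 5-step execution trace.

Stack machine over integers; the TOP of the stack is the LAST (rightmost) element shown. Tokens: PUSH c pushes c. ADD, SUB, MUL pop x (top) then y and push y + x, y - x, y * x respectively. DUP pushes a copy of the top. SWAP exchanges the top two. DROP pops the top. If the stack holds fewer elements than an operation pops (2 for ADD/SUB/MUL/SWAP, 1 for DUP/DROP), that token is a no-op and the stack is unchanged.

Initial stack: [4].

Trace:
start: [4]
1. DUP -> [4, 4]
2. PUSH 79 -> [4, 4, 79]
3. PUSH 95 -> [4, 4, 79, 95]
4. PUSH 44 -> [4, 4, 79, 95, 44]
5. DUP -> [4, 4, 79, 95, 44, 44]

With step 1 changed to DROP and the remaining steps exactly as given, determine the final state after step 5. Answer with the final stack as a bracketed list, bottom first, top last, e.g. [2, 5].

(re-executing from step 1 with the substitution; state before step 1: [4])
1. DROP -> []
2. PUSH 79 -> [79]
3. PUSH 95 -> [79, 95]
4. PUSH 44 -> [79, 95, 44]
5. DUP -> [79, 95, 44, 44]

[79, 95, 44, 44]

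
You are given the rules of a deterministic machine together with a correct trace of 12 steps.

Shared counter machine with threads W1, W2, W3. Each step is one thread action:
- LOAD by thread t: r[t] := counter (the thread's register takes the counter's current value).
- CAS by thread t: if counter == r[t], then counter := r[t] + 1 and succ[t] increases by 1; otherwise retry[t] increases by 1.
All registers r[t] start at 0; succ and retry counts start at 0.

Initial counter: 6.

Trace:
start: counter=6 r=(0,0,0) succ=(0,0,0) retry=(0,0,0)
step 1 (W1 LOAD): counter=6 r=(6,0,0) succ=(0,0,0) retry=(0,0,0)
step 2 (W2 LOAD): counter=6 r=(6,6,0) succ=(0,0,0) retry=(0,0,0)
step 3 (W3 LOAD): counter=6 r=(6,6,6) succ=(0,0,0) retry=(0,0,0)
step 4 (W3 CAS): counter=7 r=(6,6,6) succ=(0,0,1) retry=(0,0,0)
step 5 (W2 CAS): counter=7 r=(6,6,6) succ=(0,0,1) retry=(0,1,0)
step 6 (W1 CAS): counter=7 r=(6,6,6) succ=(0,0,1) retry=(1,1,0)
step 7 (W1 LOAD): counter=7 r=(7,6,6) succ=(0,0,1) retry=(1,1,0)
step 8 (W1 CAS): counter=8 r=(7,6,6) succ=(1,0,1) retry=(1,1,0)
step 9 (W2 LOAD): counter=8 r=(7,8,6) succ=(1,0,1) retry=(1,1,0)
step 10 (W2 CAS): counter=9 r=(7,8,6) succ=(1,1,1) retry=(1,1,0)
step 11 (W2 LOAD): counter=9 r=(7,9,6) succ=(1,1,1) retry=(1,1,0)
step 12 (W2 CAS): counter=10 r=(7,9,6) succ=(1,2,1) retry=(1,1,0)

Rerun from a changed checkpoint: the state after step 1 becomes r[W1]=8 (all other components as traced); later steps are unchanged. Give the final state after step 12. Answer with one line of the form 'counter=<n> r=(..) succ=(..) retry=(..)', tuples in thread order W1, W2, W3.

counter=10 r=(7,9,6) succ=(1,2,1) retry=(1,1,0)

state after step 1 := counter=6 r=(8,0,0) succ=(0,0,0) retry=(0,0,0)
step 2 (W2 LOAD): counter=6 r=(8,6,0) succ=(0,0,0) retry=(0,0,0)
step 3 (W3 LOAD): counter=6 r=(8,6,6) succ=(0,0,0) retry=(0,0,0)
step 4 (W3 CAS): counter=7 r=(8,6,6) succ=(0,0,1) retry=(0,0,0)
step 5 (W2 CAS): counter=7 r=(8,6,6) succ=(0,0,1) retry=(0,1,0)
step 6 (W1 CAS): counter=7 r=(8,6,6) succ=(0,0,1) retry=(1,1,0)
step 7 (W1 LOAD): counter=7 r=(7,6,6) succ=(0,0,1) retry=(1,1,0)
step 8 (W1 CAS): counter=8 r=(7,6,6) succ=(1,0,1) retry=(1,1,0)
step 9 (W2 LOAD): counter=8 r=(7,8,6) succ=(1,0,1) retry=(1,1,0)
step 10 (W2 CAS): counter=9 r=(7,8,6) succ=(1,1,1) retry=(1,1,0)
step 11 (W2 LOAD): counter=9 r=(7,9,6) succ=(1,1,1) retry=(1,1,0)
step 12 (W2 CAS): counter=10 r=(7,9,6) succ=(1,2,1) retry=(1,1,0)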